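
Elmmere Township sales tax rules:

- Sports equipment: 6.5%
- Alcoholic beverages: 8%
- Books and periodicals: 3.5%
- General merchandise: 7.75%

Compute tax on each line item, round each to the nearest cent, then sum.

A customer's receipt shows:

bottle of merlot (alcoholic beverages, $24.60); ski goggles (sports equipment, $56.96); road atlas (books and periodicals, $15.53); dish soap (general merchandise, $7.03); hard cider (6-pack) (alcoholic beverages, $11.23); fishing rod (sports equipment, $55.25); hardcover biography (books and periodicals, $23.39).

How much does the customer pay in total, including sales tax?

$206.05

Bottle of merlot $24.60: alcoholic beverages → 8% → $1.97
Ski goggles $56.96: sports equipment → 6.5% → $3.70
Road atlas $15.53: books and periodicals → 3.5% → $0.54
Dish soap $7.03: general merchandise → 7.75% → $0.54
Hard cider (6-pack) $11.23: alcoholic beverages → 8% → $0.90
Fishing rod $55.25: sports equipment → 6.5% → $3.59
Hardcover biography $23.39: books and periodicals → 3.5% → $0.82
Subtotal = $193.99; tax = $12.06; total due = $206.05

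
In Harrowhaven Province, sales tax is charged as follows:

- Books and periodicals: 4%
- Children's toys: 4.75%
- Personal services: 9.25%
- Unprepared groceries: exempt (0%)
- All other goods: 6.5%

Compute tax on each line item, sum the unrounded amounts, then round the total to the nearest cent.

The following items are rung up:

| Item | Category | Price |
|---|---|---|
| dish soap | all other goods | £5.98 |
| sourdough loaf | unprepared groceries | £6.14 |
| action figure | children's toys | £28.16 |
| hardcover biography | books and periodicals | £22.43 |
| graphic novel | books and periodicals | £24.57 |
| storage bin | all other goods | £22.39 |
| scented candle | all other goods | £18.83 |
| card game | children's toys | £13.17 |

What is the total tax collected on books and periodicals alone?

Hardcover biography £22.43: books and periodicals → 4% → £0.8972
Graphic novel £24.57: books and periodicals → 4% → £0.9828
Tax on books and periodicals: unrounded sum = £1.88 → £1.88

£1.88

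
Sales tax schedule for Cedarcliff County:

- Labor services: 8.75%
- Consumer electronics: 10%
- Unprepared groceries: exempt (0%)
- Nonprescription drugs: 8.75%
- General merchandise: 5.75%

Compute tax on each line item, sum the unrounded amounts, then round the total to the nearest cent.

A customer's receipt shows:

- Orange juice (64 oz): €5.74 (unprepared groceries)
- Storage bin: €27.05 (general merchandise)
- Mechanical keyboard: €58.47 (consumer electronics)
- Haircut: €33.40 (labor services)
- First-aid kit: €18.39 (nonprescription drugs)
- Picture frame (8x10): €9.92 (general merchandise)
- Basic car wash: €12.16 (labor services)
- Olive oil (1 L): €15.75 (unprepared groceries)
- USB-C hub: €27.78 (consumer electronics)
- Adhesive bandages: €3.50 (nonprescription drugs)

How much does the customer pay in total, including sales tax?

€228.81

Orange juice (64 oz) €5.74: unprepared groceries → 0% → €0.00
Storage bin €27.05: general merchandise → 5.75% → €1.555375
Mechanical keyboard €58.47: consumer electronics → 10% → €5.847
Haircut €33.40: labor services → 8.75% → €2.9225
First-aid kit €18.39: nonprescription drugs → 8.75% → €1.609125
Picture frame (8x10) €9.92: general merchandise → 5.75% → €0.5704
Basic car wash €12.16: labor services → 8.75% → €1.064
Olive oil (1 L) €15.75: unprepared groceries → 0% → €0.00
USB-C hub €27.78: consumer electronics → 10% → €2.778
Adhesive bandages €3.50: nonprescription drugs → 8.75% → €0.30625
Subtotal = €212.16; unrounded tax = €16.65265 → €16.65; total due = €228.81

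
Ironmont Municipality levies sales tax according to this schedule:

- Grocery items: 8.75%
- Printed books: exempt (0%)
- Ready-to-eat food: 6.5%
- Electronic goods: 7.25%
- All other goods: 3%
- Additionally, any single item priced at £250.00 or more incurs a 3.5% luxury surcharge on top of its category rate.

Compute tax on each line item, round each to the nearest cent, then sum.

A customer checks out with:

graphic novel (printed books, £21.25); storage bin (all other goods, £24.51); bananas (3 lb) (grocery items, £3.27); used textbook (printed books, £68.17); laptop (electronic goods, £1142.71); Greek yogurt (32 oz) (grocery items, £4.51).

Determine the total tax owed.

£124.26

Graphic novel £21.25: printed books → 0% → £0.00
Storage bin £24.51: all other goods → 3% → £0.74
Bananas (3 lb) £3.27: grocery items → 8.75% → £0.29
Used textbook £68.17: printed books → 0% → £0.00
Laptop £1142.71: electronic goods → 7.25% + 3.5% surcharge = 10.75% → £122.84
Greek yogurt (32 oz) £4.51: grocery items → 8.75% → £0.39
Total tax = £0.74 + £0.29 + £122.84 + £0.39 = £124.26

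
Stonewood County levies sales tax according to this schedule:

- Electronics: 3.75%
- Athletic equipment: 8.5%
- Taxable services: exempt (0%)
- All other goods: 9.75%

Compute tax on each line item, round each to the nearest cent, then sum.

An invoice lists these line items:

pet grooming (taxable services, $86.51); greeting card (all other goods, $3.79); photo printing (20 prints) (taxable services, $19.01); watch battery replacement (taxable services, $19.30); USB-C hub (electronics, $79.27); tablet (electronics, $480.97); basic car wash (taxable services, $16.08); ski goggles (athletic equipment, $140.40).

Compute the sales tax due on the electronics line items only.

USB-C hub $79.27: electronics → 3.75% → $2.97
Tablet $480.97: electronics → 3.75% → $18.04
Tax on electronics = $2.97 + $18.04 = $21.01

$21.01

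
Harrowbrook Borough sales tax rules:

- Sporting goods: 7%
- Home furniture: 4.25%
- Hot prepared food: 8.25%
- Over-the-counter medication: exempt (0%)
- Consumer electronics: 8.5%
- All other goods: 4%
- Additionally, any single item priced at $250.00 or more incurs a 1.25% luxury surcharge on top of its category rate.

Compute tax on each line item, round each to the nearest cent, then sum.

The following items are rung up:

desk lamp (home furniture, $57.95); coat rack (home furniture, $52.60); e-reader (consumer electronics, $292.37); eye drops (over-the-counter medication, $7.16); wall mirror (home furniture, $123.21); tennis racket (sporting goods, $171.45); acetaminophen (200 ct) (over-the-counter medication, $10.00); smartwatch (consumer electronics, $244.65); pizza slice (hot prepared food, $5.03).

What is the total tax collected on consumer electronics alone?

$49.31

E-reader $292.37: consumer electronics → 8.5% + 1.25% surcharge = 9.75% → $28.51
Smartwatch $244.65: consumer electronics → 8.5% → $20.80
Tax on consumer electronics = $28.51 + $20.80 = $49.31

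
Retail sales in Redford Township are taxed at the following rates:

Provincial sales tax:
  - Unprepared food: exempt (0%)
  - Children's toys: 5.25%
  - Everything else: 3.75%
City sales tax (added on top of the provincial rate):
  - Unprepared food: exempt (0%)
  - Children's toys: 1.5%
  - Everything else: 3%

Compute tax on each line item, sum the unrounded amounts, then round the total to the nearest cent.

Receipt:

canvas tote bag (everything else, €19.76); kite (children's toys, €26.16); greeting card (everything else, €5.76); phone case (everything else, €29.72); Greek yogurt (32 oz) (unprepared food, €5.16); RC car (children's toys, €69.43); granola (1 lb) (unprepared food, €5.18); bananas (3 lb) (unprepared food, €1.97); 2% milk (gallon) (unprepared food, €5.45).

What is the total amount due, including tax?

Canvas tote bag €19.76: everything else → 3.75% + 3% city = 6.75% → €1.3338
Kite €26.16: children's toys → 5.25% + 1.5% city = 6.75% → €1.7658
Greeting card €5.76: everything else → 3.75% + 3% city = 6.75% → €0.3888
Phone case €29.72: everything else → 3.75% + 3% city = 6.75% → €2.0061
Greek yogurt (32 oz) €5.16: unprepared food → 0% + 0% city = 0% → €0.00
RC car €69.43: children's toys → 5.25% + 1.5% city = 6.75% → €4.686525
Granola (1 lb) €5.18: unprepared food → 0% + 0% city = 0% → €0.00
Bananas (3 lb) €1.97: unprepared food → 0% + 0% city = 0% → €0.00
2% milk (gallon) €5.45: unprepared food → 0% + 0% city = 0% → €0.00
Subtotal = €168.59; unrounded tax = €10.181025 → €10.18; total due = €178.77

€178.77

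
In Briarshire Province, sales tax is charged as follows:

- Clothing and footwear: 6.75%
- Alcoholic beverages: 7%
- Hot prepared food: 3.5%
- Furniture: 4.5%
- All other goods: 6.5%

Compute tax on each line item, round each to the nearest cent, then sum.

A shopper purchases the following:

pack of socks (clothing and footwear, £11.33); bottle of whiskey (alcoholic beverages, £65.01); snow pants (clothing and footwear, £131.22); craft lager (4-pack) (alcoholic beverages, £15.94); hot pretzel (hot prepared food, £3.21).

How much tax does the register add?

£15.40

Pack of socks £11.33: clothing and footwear → 6.75% → £0.76
Bottle of whiskey £65.01: alcoholic beverages → 7% → £4.55
Snow pants £131.22: clothing and footwear → 6.75% → £8.86
Craft lager (4-pack) £15.94: alcoholic beverages → 7% → £1.12
Hot pretzel £3.21: hot prepared food → 3.5% → £0.11
Total tax = £0.76 + £4.55 + £8.86 + £1.12 + £0.11 = £15.40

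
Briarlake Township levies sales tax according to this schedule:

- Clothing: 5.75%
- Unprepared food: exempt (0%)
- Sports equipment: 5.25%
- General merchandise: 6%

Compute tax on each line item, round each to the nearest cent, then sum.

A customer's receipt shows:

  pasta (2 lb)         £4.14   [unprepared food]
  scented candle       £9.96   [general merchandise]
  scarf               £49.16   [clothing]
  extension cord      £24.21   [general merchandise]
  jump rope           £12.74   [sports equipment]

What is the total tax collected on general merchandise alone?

Scented candle £9.96: general merchandise → 6% → £0.60
Extension cord £24.21: general merchandise → 6% → £1.45
Tax on general merchandise = £0.60 + £1.45 = £2.05

£2.05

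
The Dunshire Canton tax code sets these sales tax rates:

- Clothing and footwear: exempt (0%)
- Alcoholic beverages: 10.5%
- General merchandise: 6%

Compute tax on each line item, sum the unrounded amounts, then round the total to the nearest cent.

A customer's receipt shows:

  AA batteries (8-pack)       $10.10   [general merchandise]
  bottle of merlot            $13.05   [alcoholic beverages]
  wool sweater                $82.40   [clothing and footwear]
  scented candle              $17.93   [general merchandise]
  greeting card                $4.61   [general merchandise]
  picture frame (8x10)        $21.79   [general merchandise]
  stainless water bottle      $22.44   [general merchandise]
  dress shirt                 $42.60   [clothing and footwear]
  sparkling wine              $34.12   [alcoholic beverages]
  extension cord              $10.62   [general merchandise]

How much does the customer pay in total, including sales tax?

$269.86

AA batteries (8-pack) $10.10: general merchandise → 6% → $0.606
Bottle of merlot $13.05: alcoholic beverages → 10.5% → $1.37025
Wool sweater $82.40: clothing and footwear → 0% → $0.00
Scented candle $17.93: general merchandise → 6% → $1.0758
Greeting card $4.61: general merchandise → 6% → $0.2766
Picture frame (8x10) $21.79: general merchandise → 6% → $1.3074
Stainless water bottle $22.44: general merchandise → 6% → $1.3464
Dress shirt $42.60: clothing and footwear → 0% → $0.00
Sparkling wine $34.12: alcoholic beverages → 10.5% → $3.5826
Extension cord $10.62: general merchandise → 6% → $0.6372
Subtotal = $259.66; unrounded tax = $10.20225 → $10.20; total due = $269.86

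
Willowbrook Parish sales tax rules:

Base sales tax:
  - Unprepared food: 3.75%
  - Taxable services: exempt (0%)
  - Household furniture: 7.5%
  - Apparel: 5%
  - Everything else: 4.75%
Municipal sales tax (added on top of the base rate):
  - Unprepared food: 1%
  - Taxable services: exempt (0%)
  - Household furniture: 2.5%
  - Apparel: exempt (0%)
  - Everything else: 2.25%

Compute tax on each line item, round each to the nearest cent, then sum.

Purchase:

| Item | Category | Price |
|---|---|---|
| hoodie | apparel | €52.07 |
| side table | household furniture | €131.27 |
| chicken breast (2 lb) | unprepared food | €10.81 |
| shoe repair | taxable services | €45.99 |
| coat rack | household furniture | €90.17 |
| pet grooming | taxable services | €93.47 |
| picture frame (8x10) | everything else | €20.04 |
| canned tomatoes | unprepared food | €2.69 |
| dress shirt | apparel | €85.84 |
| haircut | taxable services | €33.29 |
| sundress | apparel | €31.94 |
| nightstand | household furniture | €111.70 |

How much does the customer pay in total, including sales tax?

€753.13

Hoodie €52.07: apparel → 5% + 0% municipal = 5% → €2.60
Side table €131.27: household furniture → 7.5% + 2.5% municipal = 10% → €13.13
Chicken breast (2 lb) €10.81: unprepared food → 3.75% + 1% municipal = 4.75% → €0.51
Shoe repair €45.99: taxable services → 0% + 0% municipal = 0% → €0.00
Coat rack €90.17: household furniture → 7.5% + 2.5% municipal = 10% → €9.02
Pet grooming €93.47: taxable services → 0% + 0% municipal = 0% → €0.00
Picture frame (8x10) €20.04: everything else → 4.75% + 2.25% municipal = 7% → €1.40
Canned tomatoes €2.69: unprepared food → 3.75% + 1% municipal = 4.75% → €0.13
Dress shirt €85.84: apparel → 5% + 0% municipal = 5% → €4.29
Haircut €33.29: taxable services → 0% + 0% municipal = 0% → €0.00
Sundress €31.94: apparel → 5% + 0% municipal = 5% → €1.60
Nightstand €111.70: household furniture → 7.5% + 2.5% municipal = 10% → €11.17
Subtotal = €709.28; tax = €43.85; total due = €753.13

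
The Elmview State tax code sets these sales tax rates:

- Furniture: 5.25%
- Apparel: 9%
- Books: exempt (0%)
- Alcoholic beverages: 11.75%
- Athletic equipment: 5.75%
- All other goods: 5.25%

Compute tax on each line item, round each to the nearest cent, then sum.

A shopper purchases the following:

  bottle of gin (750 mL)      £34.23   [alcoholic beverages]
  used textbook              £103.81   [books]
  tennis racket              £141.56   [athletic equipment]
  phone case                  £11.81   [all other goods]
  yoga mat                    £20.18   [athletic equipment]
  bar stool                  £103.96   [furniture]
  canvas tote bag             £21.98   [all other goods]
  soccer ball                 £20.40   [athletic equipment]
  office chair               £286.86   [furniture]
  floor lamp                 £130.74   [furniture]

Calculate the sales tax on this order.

£43.64

Bottle of gin (750 mL) £34.23: alcoholic beverages → 11.75% → £4.02
Used textbook £103.81: books → 0% → £0.00
Tennis racket £141.56: athletic equipment → 5.75% → £8.14
Phone case £11.81: all other goods → 5.25% → £0.62
Yoga mat £20.18: athletic equipment → 5.75% → £1.16
Bar stool £103.96: furniture → 5.25% → £5.46
Canvas tote bag £21.98: all other goods → 5.25% → £1.15
Soccer ball £20.40: athletic equipment → 5.75% → £1.17
Office chair £286.86: furniture → 5.25% → £15.06
Floor lamp £130.74: furniture → 5.25% → £6.86
Total tax = £4.02 + £8.14 + £0.62 + £1.16 + £5.46 + £1.15 + £1.17 + £15.06 + £6.86 = £43.64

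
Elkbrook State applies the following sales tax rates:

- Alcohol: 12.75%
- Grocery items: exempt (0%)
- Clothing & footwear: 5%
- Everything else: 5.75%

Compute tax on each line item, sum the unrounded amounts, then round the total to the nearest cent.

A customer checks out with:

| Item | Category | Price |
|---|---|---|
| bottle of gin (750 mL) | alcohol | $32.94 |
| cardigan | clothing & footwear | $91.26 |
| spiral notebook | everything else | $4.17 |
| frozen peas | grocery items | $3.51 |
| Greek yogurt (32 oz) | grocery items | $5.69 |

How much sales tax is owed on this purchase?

Bottle of gin (750 mL) $32.94: alcohol → 12.75% → $4.19985
Cardigan $91.26: clothing & footwear → 5% → $4.563
Spiral notebook $4.17: everything else → 5.75% → $0.239775
Frozen peas $3.51: grocery items → 0% → $0.00
Greek yogurt (32 oz) $5.69: grocery items → 0% → $0.00
Unrounded tax sum = $9.002625 → $9.00

$9.00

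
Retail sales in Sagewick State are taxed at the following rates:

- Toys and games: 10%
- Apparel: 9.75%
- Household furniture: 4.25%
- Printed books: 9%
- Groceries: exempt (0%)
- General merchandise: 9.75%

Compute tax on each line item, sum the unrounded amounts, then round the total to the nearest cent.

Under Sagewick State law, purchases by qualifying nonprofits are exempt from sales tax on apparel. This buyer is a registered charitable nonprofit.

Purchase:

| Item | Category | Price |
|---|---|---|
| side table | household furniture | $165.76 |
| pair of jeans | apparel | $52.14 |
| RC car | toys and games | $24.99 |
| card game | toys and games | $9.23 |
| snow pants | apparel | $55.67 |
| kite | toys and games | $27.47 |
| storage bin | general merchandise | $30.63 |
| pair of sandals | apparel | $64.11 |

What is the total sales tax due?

Side table $165.76: household furniture → 4.25% → $7.0448
Pair of jeans $52.14: apparel, buyer-exempt → 0% → $0.00
RC car $24.99: toys and games → 10% → $2.499
Card game $9.23: toys and games → 10% → $0.923
Snow pants $55.67: apparel, buyer-exempt → 0% → $0.00
Kite $27.47: toys and games → 10% → $2.747
Storage bin $30.63: general merchandise → 9.75% → $2.986425
Pair of sandals $64.11: apparel, buyer-exempt → 0% → $0.00
Unrounded tax sum = $16.200225 → $16.20

$16.20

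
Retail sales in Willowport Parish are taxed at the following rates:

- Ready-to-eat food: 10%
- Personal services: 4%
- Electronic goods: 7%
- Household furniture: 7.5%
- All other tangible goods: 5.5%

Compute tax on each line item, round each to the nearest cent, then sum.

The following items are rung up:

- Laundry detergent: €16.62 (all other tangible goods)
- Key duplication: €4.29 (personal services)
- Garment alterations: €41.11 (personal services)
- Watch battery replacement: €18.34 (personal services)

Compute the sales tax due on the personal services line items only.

€2.54

Key duplication €4.29: personal services → 4% → €0.17
Garment alterations €41.11: personal services → 4% → €1.64
Watch battery replacement €18.34: personal services → 4% → €0.73
Tax on personal services = €0.17 + €1.64 + €0.73 = €2.54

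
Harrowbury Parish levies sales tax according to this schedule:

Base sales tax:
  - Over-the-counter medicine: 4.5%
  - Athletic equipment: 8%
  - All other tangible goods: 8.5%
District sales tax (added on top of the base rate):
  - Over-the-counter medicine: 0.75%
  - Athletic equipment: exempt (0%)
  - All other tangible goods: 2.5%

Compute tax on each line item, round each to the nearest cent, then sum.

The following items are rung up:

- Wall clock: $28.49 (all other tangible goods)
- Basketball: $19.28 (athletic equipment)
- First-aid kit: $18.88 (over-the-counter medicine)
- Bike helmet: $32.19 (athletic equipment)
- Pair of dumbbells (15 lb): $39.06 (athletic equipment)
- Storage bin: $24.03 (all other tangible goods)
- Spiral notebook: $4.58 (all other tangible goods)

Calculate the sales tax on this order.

$14.50

Wall clock $28.49: all other tangible goods → 8.5% + 2.5% district = 11% → $3.13
Basketball $19.28: athletic equipment → 8% + 0% district = 8% → $1.54
First-aid kit $18.88: over-the-counter medicine → 4.5% + 0.75% district = 5.25% → $0.99
Bike helmet $32.19: athletic equipment → 8% + 0% district = 8% → $2.58
Pair of dumbbells (15 lb) $39.06: athletic equipment → 8% + 0% district = 8% → $3.12
Storage bin $24.03: all other tangible goods → 8.5% + 2.5% district = 11% → $2.64
Spiral notebook $4.58: all other tangible goods → 8.5% + 2.5% district = 11% → $0.50
Total tax = $3.13 + $1.54 + $0.99 + $2.58 + $3.12 + $2.64 + $0.50 = $14.50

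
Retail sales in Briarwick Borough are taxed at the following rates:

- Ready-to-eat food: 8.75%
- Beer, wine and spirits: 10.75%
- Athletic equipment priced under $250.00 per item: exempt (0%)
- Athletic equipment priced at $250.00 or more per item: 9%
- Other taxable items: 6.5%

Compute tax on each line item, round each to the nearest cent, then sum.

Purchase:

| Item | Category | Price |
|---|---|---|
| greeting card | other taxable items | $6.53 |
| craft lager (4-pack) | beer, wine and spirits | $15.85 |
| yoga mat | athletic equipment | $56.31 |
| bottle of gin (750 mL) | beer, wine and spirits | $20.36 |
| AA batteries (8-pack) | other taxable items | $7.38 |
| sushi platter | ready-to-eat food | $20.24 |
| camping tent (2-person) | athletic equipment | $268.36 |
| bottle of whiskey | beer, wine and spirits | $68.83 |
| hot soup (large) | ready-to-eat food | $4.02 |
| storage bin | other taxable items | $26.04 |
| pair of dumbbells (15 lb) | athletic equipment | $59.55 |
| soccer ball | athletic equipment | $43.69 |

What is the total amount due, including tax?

Greeting card $6.53: other taxable items → 6.5% → $0.42
Craft lager (4-pack) $15.85: beer, wine and spirits → 10.75% → $1.70
Yoga mat $56.31: athletic equipment, under $250.00 → 0% → $0.00
Bottle of gin (750 mL) $20.36: beer, wine and spirits → 10.75% → $2.19
AA batteries (8-pack) $7.38: other taxable items → 6.5% → $0.48
Sushi platter $20.24: ready-to-eat food → 8.75% → $1.77
Camping tent (2-person) $268.36: athletic equipment, $250.00 or more → 9% → $24.15
Bottle of whiskey $68.83: beer, wine and spirits → 10.75% → $7.40
Hot soup (large) $4.02: ready-to-eat food → 8.75% → $0.35
Storage bin $26.04: other taxable items → 6.5% → $1.69
Pair of dumbbells (15 lb) $59.55: athletic equipment, under $250.00 → 0% → $0.00
Soccer ball $43.69: athletic equipment, under $250.00 → 0% → $0.00
Subtotal = $597.16; tax = $40.15; total due = $637.31

$637.31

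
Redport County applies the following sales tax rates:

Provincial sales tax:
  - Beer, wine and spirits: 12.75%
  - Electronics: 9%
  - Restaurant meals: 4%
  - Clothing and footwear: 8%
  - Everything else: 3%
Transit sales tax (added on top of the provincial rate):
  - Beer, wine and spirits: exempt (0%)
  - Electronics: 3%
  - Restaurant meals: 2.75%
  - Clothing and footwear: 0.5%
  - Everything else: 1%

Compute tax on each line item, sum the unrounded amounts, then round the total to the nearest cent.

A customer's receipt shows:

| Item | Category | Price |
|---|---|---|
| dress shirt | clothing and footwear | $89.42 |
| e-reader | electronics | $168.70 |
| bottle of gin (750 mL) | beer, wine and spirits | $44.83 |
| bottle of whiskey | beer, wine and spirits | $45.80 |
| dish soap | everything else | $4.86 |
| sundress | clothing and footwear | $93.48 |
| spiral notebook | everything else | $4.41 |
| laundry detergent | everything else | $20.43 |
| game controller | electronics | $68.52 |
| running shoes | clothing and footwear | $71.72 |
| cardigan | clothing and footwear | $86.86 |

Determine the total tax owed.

$70.24

Dress shirt $89.42: clothing and footwear → 8% + 0.5% transit = 8.5% → $7.6007
E-reader $168.70: electronics → 9% + 3% transit = 12% → $20.244
Bottle of gin (750 mL) $44.83: beer, wine and spirits → 12.75% + 0% transit = 12.75% → $5.715825
Bottle of whiskey $45.80: beer, wine and spirits → 12.75% + 0% transit = 12.75% → $5.8395
Dish soap $4.86: everything else → 3% + 1% transit = 4% → $0.1944
Sundress $93.48: clothing and footwear → 8% + 0.5% transit = 8.5% → $7.9458
Spiral notebook $4.41: everything else → 3% + 1% transit = 4% → $0.1764
Laundry detergent $20.43: everything else → 3% + 1% transit = 4% → $0.8172
Game controller $68.52: electronics → 9% + 3% transit = 12% → $8.2224
Running shoes $71.72: clothing and footwear → 8% + 0.5% transit = 8.5% → $6.0962
Cardigan $86.86: clothing and footwear → 8% + 0.5% transit = 8.5% → $7.3831
Unrounded tax sum = $70.235525 → $70.24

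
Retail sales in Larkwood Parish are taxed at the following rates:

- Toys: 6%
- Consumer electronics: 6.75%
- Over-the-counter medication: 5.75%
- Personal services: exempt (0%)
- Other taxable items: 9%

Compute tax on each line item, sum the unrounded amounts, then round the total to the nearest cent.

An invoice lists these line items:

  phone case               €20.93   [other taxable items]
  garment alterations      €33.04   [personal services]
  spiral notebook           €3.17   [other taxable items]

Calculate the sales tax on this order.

€2.17

Phone case €20.93: other taxable items → 9% → €1.8837
Garment alterations €33.04: personal services → 0% → €0.00
Spiral notebook €3.17: other taxable items → 9% → €0.2853
Unrounded tax sum = €2.169 → €2.17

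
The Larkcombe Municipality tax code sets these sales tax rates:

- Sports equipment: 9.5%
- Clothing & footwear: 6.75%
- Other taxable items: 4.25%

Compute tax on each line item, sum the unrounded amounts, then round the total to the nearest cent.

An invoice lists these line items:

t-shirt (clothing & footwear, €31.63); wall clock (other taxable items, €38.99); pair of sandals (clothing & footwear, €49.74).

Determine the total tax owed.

€7.15

T-shirt €31.63: clothing & footwear → 6.75% → €2.135025
Wall clock €38.99: other taxable items → 4.25% → €1.657075
Pair of sandals €49.74: clothing & footwear → 6.75% → €3.35745
Unrounded tax sum = €7.14955 → €7.15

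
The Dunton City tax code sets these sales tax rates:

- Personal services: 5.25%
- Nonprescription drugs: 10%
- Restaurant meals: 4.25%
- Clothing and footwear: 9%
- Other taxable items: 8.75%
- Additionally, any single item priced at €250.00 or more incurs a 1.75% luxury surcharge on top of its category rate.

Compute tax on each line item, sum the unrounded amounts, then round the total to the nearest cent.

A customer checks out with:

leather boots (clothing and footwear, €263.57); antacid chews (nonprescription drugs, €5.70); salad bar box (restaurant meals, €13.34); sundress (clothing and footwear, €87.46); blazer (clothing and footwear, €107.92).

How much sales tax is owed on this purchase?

Leather boots €263.57: clothing and footwear → 9% + 1.75% surcharge = 10.75% → €28.333775
Antacid chews €5.70: nonprescription drugs → 10% → €0.57
Salad bar box €13.34: restaurant meals → 4.25% → €0.56695
Sundress €87.46: clothing and footwear → 9% → €7.8714
Blazer €107.92: clothing and footwear → 9% → €9.7128
Unrounded tax sum = €47.054925 → €47.05

€47.05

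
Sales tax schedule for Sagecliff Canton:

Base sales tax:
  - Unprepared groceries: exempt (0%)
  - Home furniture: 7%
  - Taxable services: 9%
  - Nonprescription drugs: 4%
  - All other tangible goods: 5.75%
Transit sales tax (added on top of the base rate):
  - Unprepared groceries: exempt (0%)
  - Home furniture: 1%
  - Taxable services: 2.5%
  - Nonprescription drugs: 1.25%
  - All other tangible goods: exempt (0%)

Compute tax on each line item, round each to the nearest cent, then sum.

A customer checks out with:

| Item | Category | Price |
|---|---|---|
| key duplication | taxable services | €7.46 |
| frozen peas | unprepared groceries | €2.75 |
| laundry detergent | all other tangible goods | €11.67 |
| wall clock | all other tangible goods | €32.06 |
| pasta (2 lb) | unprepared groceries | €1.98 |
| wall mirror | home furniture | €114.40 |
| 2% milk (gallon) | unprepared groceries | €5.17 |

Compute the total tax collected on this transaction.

€12.52

Key duplication €7.46: taxable services → 9% + 2.5% transit = 11.5% → €0.86
Frozen peas €2.75: unprepared groceries → 0% + 0% transit = 0% → €0.00
Laundry detergent €11.67: all other tangible goods → 5.75% + 0% transit = 5.75% → €0.67
Wall clock €32.06: all other tangible goods → 5.75% + 0% transit = 5.75% → €1.84
Pasta (2 lb) €1.98: unprepared groceries → 0% + 0% transit = 0% → €0.00
Wall mirror €114.40: home furniture → 7% + 1% transit = 8% → €9.15
2% milk (gallon) €5.17: unprepared groceries → 0% + 0% transit = 0% → €0.00
Total tax = €0.86 + €0.67 + €1.84 + €9.15 = €12.52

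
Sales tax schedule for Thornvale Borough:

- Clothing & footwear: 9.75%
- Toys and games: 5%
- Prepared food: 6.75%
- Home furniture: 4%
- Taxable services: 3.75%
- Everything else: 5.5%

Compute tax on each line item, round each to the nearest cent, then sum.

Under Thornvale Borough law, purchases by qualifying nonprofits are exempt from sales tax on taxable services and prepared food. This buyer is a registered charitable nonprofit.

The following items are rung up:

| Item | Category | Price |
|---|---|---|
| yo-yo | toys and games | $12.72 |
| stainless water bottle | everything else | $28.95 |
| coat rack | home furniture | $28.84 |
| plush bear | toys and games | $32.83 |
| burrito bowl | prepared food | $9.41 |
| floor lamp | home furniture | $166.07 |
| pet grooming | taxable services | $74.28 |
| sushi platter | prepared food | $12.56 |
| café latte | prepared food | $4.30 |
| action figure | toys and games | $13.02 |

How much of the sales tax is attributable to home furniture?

Coat rack $28.84: home furniture → 4% → $1.15
Floor lamp $166.07: home furniture → 4% → $6.64
Tax on home furniture = $1.15 + $6.64 = $7.79

$7.79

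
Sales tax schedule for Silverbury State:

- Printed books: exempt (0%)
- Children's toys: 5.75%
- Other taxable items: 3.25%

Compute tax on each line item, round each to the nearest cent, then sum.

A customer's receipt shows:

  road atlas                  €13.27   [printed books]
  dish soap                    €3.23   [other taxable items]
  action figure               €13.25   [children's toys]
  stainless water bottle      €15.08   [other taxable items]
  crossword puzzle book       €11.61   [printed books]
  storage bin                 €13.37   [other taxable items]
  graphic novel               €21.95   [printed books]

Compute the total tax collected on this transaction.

Road atlas €13.27: printed books → 0% → €0.00
Dish soap €3.23: other taxable items → 3.25% → €0.10
Action figure €13.25: children's toys → 5.75% → €0.76
Stainless water bottle €15.08: other taxable items → 3.25% → €0.49
Crossword puzzle book €11.61: printed books → 0% → €0.00
Storage bin €13.37: other taxable items → 3.25% → €0.43
Graphic novel €21.95: printed books → 0% → €0.00
Total tax = €0.10 + €0.76 + €0.49 + €0.43 = €1.78

€1.78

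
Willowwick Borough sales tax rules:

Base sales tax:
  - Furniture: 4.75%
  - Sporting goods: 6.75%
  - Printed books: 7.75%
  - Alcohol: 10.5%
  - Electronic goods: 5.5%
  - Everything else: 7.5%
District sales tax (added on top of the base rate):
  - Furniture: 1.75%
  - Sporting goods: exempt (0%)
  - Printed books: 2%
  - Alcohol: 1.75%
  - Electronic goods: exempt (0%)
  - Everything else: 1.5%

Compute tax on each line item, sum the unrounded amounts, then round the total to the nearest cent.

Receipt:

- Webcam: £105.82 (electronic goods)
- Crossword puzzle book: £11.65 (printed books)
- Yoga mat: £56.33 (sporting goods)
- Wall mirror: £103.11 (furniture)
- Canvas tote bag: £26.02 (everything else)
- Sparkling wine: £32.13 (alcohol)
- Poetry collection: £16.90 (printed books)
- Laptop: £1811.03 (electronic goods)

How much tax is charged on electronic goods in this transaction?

£105.43

Webcam £105.82: electronic goods → 5.5% + 0% district = 5.5% → £5.8201
Laptop £1811.03: electronic goods → 5.5% + 0% district = 5.5% → £99.60665
Tax on electronic goods: unrounded sum = £105.42675 → £105.43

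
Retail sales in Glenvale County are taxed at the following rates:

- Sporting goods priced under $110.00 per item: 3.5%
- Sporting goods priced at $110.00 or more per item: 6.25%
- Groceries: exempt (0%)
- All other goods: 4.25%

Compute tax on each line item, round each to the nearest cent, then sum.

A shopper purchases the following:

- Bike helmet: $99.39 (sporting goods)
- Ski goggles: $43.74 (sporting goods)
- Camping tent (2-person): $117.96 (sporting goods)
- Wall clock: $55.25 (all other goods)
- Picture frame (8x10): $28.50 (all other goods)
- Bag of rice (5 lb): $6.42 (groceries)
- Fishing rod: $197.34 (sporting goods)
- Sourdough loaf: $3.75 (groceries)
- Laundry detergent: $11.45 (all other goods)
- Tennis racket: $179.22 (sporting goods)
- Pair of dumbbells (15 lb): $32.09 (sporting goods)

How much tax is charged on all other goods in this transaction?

$4.05

Wall clock $55.25: all other goods → 4.25% → $2.35
Picture frame (8x10) $28.50: all other goods → 4.25% → $1.21
Laundry detergent $11.45: all other goods → 4.25% → $0.49
Tax on all other goods = $2.35 + $1.21 + $0.49 = $4.05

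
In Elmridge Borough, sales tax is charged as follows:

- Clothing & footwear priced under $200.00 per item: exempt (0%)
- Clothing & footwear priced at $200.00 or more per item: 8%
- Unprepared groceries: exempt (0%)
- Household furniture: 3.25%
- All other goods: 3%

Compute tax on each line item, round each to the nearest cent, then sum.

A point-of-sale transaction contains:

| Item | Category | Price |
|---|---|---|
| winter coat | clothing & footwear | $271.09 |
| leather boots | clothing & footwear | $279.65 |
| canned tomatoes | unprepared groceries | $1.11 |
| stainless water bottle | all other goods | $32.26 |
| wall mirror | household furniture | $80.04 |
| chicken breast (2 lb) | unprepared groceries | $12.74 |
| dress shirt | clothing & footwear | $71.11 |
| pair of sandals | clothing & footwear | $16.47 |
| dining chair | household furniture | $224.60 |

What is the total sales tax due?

Winter coat $271.09: clothing & footwear, $200.00 or more → 8% → $21.69
Leather boots $279.65: clothing & footwear, $200.00 or more → 8% → $22.37
Canned tomatoes $1.11: unprepared groceries → 0% → $0.00
Stainless water bottle $32.26: all other goods → 3% → $0.97
Wall mirror $80.04: household furniture → 3.25% → $2.60
Chicken breast (2 lb) $12.74: unprepared groceries → 0% → $0.00
Dress shirt $71.11: clothing & footwear, under $200.00 → 0% → $0.00
Pair of sandals $16.47: clothing & footwear, under $200.00 → 0% → $0.00
Dining chair $224.60: household furniture → 3.25% → $7.30
Total tax = $21.69 + $22.37 + $0.97 + $2.60 + $7.30 = $54.93

$54.93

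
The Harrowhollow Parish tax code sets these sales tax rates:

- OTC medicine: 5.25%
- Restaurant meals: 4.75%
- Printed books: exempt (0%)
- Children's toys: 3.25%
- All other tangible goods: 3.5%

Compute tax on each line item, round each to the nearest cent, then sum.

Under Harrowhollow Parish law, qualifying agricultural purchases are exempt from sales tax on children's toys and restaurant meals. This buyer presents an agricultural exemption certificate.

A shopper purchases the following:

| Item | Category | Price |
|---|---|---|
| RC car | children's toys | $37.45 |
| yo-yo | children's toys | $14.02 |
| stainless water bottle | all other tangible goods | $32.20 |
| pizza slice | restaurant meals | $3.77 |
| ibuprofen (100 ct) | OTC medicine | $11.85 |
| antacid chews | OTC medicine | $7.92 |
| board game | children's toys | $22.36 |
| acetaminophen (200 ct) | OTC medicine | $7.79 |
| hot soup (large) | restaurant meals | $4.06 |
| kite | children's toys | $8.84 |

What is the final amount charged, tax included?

$152.84

RC car $37.45: children's toys, buyer-exempt → 0% → $0.00
Yo-yo $14.02: children's toys, buyer-exempt → 0% → $0.00
Stainless water bottle $32.20: all other tangible goods → 3.5% → $1.13
Pizza slice $3.77: restaurant meals, buyer-exempt → 0% → $0.00
Ibuprofen (100 ct) $11.85: OTC medicine → 5.25% → $0.62
Antacid chews $7.92: OTC medicine → 5.25% → $0.42
Board game $22.36: children's toys, buyer-exempt → 0% → $0.00
Acetaminophen (200 ct) $7.79: OTC medicine → 5.25% → $0.41
Hot soup (large) $4.06: restaurant meals, buyer-exempt → 0% → $0.00
Kite $8.84: children's toys, buyer-exempt → 0% → $0.00
Subtotal = $150.26; tax = $2.58; total due = $152.84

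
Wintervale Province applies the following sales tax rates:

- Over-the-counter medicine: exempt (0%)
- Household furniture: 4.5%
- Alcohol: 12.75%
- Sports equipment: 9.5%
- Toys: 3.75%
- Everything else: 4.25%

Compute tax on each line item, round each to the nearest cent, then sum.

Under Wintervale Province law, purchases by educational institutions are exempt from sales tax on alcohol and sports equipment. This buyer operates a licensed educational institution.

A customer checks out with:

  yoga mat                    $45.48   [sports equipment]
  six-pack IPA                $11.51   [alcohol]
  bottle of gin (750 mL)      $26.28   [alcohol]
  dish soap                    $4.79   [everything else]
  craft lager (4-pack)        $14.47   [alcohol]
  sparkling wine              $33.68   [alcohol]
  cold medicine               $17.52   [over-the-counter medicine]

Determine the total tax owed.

$0.20

Yoga mat $45.48: sports equipment, buyer-exempt → 0% → $0.00
Six-pack IPA $11.51: alcohol, buyer-exempt → 0% → $0.00
Bottle of gin (750 mL) $26.28: alcohol, buyer-exempt → 0% → $0.00
Dish soap $4.79: everything else → 4.25% → $0.20
Craft lager (4-pack) $14.47: alcohol, buyer-exempt → 0% → $0.00
Sparkling wine $33.68: alcohol, buyer-exempt → 0% → $0.00
Cold medicine $17.52: over-the-counter medicine → 0% → $0.00
Total tax = $0.20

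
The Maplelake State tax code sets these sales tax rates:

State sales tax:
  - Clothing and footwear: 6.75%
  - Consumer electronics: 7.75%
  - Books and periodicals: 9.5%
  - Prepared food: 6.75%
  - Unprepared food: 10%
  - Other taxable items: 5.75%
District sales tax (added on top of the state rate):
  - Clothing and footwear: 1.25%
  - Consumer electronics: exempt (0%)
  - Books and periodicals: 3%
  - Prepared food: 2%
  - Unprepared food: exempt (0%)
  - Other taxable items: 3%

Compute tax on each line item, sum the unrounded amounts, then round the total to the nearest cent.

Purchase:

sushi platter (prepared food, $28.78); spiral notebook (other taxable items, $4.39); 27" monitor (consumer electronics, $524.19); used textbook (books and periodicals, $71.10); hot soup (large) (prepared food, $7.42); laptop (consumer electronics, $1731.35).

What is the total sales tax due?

Sushi platter $28.78: prepared food → 6.75% + 2% district = 8.75% → $2.51825
Spiral notebook $4.39: other taxable items → 5.75% + 3% district = 8.75% → $0.384125
27" monitor $524.19: consumer electronics → 7.75% + 0% district = 7.75% → $40.624725
Used textbook $71.10: books and periodicals → 9.5% + 3% district = 12.5% → $8.8875
Hot soup (large) $7.42: prepared food → 6.75% + 2% district = 8.75% → $0.64925
Laptop $1731.35: consumer electronics → 7.75% + 0% district = 7.75% → $134.179625
Unrounded tax sum = $187.243475 → $187.24

$187.24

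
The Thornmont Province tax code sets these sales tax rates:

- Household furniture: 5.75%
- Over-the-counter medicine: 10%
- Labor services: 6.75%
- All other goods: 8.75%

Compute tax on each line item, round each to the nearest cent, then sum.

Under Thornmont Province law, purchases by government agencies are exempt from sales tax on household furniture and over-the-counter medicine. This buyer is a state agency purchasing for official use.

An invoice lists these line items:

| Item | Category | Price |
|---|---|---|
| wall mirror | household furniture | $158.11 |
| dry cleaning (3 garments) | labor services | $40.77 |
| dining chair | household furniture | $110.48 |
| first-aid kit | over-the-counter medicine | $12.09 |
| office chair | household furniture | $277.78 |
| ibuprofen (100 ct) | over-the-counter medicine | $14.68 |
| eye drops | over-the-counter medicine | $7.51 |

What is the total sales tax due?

Wall mirror $158.11: household furniture, buyer-exempt → 0% → $0.00
Dry cleaning (3 garments) $40.77: labor services → 6.75% → $2.75
Dining chair $110.48: household furniture, buyer-exempt → 0% → $0.00
First-aid kit $12.09: over-the-counter medicine, buyer-exempt → 0% → $0.00
Office chair $277.78: household furniture, buyer-exempt → 0% → $0.00
Ibuprofen (100 ct) $14.68: over-the-counter medicine, buyer-exempt → 0% → $0.00
Eye drops $7.51: over-the-counter medicine, buyer-exempt → 0% → $0.00
Total tax = $2.75

$2.75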